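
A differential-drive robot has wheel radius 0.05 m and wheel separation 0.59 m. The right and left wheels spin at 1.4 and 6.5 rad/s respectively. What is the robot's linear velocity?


vR = r*wR = 0.05*1.4 = 0.07 m/s
vL = r*wL = 0.05*6.5 = 0.325 m/s
v = (vR+vL)/2 = 0.1975 m/s
omega = (vR-vL)/L = -0.4322 rad/s
linear velocity = 0.1975 m/s


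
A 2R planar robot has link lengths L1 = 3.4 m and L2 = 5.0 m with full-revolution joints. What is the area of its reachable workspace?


r_max = L1 + L2 = 8.4 m
r_min = |L1 - L2| = 1.6 m
Area = pi*(r_max^2 - r_min^2)
= pi*(70.56 - 2.56)
= pi * 68.0
= 213.6283 m^2


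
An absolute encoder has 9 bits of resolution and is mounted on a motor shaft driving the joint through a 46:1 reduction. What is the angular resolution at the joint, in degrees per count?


counts = 2^9 = 512
effective counts at joint = 512 * 46 = 23552
resolution = 360 / 23552
= 0.0153 deg/count


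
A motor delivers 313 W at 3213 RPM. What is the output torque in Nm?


omega = 3213 * 2*pi/60 = 336.4646 rad/s
tau = P / omega = 313 / 336.4646
= 0.9303 Nm


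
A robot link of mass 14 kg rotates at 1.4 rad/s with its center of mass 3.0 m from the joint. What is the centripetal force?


F = m * omega^2 * r
= 14 * 1.4^2 * 3.0
= 14 * 1.96 * 3.0
= 82.32 N


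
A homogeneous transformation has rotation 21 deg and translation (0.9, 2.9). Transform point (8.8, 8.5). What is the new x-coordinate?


x' = cos(theta)*px - sin(theta)*py + tx
= 0.9336*8.8 - 0.3584*8.5 + 0.9
= 6.0694


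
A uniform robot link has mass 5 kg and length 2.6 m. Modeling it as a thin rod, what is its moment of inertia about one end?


I = (1/3) * m * L^2
= (1/3) * 5 * 2.6^2
= 0.333333 * 5 * 6.76
= 11.2667 kg*m^2


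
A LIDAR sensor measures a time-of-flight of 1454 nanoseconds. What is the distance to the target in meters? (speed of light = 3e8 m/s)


tof = 1454 ns = 1.454e-06 s
dist = c * tof / 2
= 3e8 * 1.454e-06 / 2
= 218.1 m


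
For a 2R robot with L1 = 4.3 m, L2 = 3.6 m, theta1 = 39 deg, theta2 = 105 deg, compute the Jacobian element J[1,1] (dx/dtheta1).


J[1,1] = -L1*sin(t1) - L2*sin(t1+t2)
= -4.3*sin(39) - 3.6*sin(144)
= -4.8221


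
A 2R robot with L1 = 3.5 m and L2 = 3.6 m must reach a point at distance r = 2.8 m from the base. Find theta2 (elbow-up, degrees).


cos(theta2) = (r^2 - L1^2 - L2^2) / (2*L1*L2)
cos(theta2) = (7.84 - 12.25 - 12.96) / 25.2
cos(theta2) = -0.689286
theta2 = 133.5736 degrees


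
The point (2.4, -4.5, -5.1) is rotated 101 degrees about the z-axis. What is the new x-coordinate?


Rotation about z-axis: x' = x*cos(theta) - y*sin(theta)
= 2.4 * -0.1908 - -4.5 * 0.9816
= 3.9594


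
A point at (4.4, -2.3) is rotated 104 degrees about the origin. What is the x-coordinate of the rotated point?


x' = x*cos(theta) - y*sin(theta)
cos(104 deg) = -0.2419, sin(104 deg) = 0.9703
x' = 4.4 * -0.2419 - -2.3 * 0.9703
= -1.0645 - -2.2317
= 1.1672


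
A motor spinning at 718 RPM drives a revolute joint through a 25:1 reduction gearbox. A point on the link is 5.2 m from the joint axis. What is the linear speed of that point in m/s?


omega_motor = 718 * 2*pi/60 = 75.1888 rad/s
omega_joint = omega_motor / 25 = 3.0076 rad/s
v = omega_joint * r = 3.0076 * 5.2
= 15.6393 m/s


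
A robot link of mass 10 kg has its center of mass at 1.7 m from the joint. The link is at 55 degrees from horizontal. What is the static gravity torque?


tau = m*g*L*cos(angle)
= 10 * 9.81 * 1.7 * cos(55 deg)
= 10 * 9.81 * 1.7 * 0.5736
= 95.6553 Nm


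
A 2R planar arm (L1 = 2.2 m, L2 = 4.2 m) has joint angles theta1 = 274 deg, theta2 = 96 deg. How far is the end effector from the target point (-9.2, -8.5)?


End effector via forward kinematics:
x = L1*cos(t1) + L2*cos(t1+t2) = 4.2897
y = L1*sin(t1) + L2*sin(t1+t2) = -1.4653
Distance to target:
d = sqrt((-9.2 - 4.2897)^2 + (-8.5 - -1.4653)^2)
= sqrt(181.9708 + 49.4867)
= 15.2137 m


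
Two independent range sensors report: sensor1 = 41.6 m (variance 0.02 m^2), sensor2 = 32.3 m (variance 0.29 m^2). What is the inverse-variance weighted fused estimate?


w1 = (1/var1) / (1/var1 + 1/var2)
   = 50.0 / (50.0 + 3.4483) = 0.9355
w2 = 1 - w1 = 0.0645
fused = w1*s1 + w2*s2 = 38.9161 + 2.0839
= 41.0 m


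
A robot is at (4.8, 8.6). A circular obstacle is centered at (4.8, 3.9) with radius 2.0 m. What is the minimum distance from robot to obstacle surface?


center_dist = sqrt((4.8-4.8)^2 + (8.6-3.9)^2)
= sqrt(0.0 + 22.09)
= 4.7
min_dist = center_dist - radius = 4.7 - 2.0 = 2.7 m


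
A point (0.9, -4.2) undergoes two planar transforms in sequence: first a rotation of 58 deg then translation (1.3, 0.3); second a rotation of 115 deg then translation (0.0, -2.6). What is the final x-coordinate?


After transform 1:
x1 = cos(58)*0.9 - sin(58)*-4.2 + 1.3 = 5.3387
y1 = sin(58)*0.9 + cos(58)*-4.2 + 0.3 = -1.1624
After transform 2:
x2 = cos(115)*5.3387 - sin(115)*-1.1624 + 0.0
= -1.2027


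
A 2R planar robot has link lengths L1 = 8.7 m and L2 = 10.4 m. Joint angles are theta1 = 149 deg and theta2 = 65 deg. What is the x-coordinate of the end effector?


Convert angles to radians: theta1 = 2.6005, theta2 = 1.1345
x = L1*cos(theta1) + L2*cos(theta1+theta2)
x = -7.4574 + -8.622
x = -16.0793


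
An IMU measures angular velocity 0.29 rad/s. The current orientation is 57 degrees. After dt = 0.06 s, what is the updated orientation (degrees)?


delta_theta = w * dt = 0.29 * 0.06 = 0.0174 rad
= 0.9969 deg
theta_new = 57 + 0.9969 = 57.9969 deg


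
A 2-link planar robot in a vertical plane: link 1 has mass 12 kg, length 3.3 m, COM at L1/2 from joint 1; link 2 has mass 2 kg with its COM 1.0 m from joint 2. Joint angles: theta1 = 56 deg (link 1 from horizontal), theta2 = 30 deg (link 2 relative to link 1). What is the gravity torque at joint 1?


Horizontal distance from joint 1 to link-1 COM:
  x_c1 = (L1/2)*cos(t1) = 1.65 * 0.5592 = 0.9227 m
Horizontal distance from joint 1 to link-2 COM:
  x_c2 = L1*cos(t1) + Lc2*cos(t1+t2)
       = 3.3*0.5592 + 1.0*0.0698 = 1.9151 m
tau1 = m1*g*x_c1 + m2*g*x_c2
     = 12*9.81*0.9227 + 2*9.81*1.9151
     = 108.6165 + 37.5741
     = 146.1906 Nm


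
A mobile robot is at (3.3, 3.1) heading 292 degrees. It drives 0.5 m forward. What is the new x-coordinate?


x_new = x0 + d*cos(theta)
= 3.3 + 0.5*cos(292)
= 3.3 + 0.1873
= 3.4873


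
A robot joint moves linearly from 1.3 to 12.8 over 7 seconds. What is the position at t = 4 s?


s = t/T = 4/7 = 0.5714
p(t) = p0 + (pf-p0)*s
= 1.3 + (12.8 - 1.3) * 0.5714
= 7.8714


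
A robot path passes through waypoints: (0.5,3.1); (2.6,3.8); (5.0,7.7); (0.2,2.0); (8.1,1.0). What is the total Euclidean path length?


Segment lengths:
  seg1 = sqrt((2.1)^2 + (0.7)^2) = 2.2136
  seg2 = sqrt((2.4)^2 + (3.9)^2) = 4.5793
  seg3 = sqrt((-4.8)^2 + (-5.7)^2) = 7.4518
  seg4 = sqrt((7.9)^2 + (-1.0)^2) = 7.963
Total = 22.2078


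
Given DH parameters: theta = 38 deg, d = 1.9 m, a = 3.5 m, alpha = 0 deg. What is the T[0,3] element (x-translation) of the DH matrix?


T[0,3] = a * cos(theta)
= 3.5 * cos(38 deg)
= 3.5 * 0.788
= 2.758


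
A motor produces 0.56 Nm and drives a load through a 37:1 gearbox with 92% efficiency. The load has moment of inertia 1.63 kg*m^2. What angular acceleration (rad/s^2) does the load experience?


tau_out = tau_motor * N * eta
= 0.56 * 37 * 0.92 = 19.0624 Nm
alpha = tau_out / I = 19.0624 / 1.63
= 11.6947 rad/s^2


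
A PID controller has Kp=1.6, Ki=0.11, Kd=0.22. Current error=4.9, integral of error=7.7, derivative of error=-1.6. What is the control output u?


u = Kp*e + Ki*int(e) + Kd*de/dt
= 1.6*4.9 + 0.11*7.7 + 0.22*(-1.6)
= 7.84 + 0.847 + -0.352
= 8.335


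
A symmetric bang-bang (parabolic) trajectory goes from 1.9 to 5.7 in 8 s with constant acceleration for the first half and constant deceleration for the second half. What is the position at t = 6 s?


Symmetric rest-to-rest: each phase covers (pf-p0)/2 in time T/2. 0.5*a*(T/2)^2 = (pf-p0)/2 => a = 4*(pf-p0)/T^2
a = 4*(5.7-1.9)/8^2 = 0.2375
t = 6 is in the deceleration phase (t > T/2).
p = pf - 0.5*a*(T-t)^2 = 5.7 - 0.5*0.2375*2^2
= 5.225


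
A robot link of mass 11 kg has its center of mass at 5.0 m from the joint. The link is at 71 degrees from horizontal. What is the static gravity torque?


tau = m*g*L*cos(angle)
= 11 * 9.81 * 5.0 * cos(71 deg)
= 11 * 9.81 * 5.0 * 0.3256
= 175.6603 Nm


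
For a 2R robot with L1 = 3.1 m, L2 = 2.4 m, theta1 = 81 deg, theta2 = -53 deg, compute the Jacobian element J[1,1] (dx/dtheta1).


J[1,1] = -L1*sin(t1) - L2*sin(t1+t2)
= -3.1*sin(81) - 2.4*sin(28)
= -4.1886


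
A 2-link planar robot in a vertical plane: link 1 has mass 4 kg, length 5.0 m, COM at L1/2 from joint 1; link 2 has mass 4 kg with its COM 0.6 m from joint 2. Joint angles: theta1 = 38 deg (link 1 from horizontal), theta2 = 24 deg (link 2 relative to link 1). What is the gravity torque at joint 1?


Horizontal distance from joint 1 to link-1 COM:
  x_c1 = (L1/2)*cos(t1) = 2.5 * 0.788 = 1.97 m
Horizontal distance from joint 1 to link-2 COM:
  x_c2 = L1*cos(t1) + Lc2*cos(t1+t2)
       = 5.0*0.788 + 0.6*0.4695 = 4.2217 m
tau1 = m1*g*x_c1 + m2*g*x_c2
     = 4*9.81*1.97 + 4*9.81*4.2217
     = 77.3039 + 165.6609
     = 242.9648 Nm


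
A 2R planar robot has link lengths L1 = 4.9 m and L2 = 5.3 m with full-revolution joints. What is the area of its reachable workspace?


r_max = L1 + L2 = 10.2 m
r_min = |L1 - L2| = 0.4 m
Area = pi*(r_max^2 - r_min^2)
= pi*(104.04 - 0.16)
= pi * 103.88
= 326.3486 m^2


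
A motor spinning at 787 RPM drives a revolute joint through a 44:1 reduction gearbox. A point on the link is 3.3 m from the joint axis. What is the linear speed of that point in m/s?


omega_motor = 787 * 2*pi/60 = 82.4144 rad/s
omega_joint = omega_motor / 44 = 1.8731 rad/s
v = omega_joint * r = 1.8731 * 3.3
= 6.1811 m/s


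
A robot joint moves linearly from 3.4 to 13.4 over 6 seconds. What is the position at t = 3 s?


s = t/T = 3/6 = 0.5
p(t) = p0 + (pf-p0)*s
= 3.4 + (13.4 - 3.4) * 0.5
= 8.4


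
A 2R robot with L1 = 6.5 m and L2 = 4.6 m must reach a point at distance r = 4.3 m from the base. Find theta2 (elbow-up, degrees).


cos(theta2) = (r^2 - L1^2 - L2^2) / (2*L1*L2)
cos(theta2) = (18.49 - 42.25 - 21.16) / 59.8
cos(theta2) = -0.751171
theta2 = 138.6919 degrees


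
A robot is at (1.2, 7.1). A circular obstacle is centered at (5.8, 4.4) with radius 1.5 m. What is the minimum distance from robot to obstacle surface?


center_dist = sqrt((1.2-5.8)^2 + (7.1-4.4)^2)
= sqrt(21.16 + 7.29)
= 5.3339
min_dist = center_dist - radius = 5.3339 - 1.5 = 3.8339 m


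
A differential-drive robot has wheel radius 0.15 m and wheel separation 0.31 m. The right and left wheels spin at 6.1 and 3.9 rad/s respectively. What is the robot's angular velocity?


vR = r*wR = 0.15*6.1 = 0.915 m/s
vL = r*wL = 0.15*3.9 = 0.585 m/s
v = (vR+vL)/2 = 0.75 m/s
omega = (vR-vL)/L = 1.0645 rad/s
angular velocity = 1.0645 rad/s


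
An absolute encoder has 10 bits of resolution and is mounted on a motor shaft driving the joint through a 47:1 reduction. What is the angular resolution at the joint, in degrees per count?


counts = 2^10 = 1024
effective counts at joint = 1024 * 47 = 48128
resolution = 360 / 48128
= 0.0075 deg/count


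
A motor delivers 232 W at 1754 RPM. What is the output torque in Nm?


omega = 1754 * 2*pi/60 = 183.6785 rad/s
tau = P / omega = 232 / 183.6785
= 1.2631 Nm


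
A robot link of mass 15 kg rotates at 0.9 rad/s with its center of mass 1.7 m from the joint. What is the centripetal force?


F = m * omega^2 * r
= 15 * 0.9^2 * 1.7
= 15 * 0.81 * 1.7
= 20.655 N


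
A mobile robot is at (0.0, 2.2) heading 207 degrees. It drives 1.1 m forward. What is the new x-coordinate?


x_new = x0 + d*cos(theta)
= 0.0 + 1.1*cos(207)
= 0.0 + -0.9801
= -0.9801


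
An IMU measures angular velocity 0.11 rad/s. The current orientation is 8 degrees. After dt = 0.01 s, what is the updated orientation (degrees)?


delta_theta = w * dt = 0.11 * 0.01 = 0.0011 rad
= 0.063 deg
theta_new = 8 + 0.063 = 8.063 deg


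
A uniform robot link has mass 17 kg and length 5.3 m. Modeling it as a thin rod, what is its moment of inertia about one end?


I = (1/3) * m * L^2
= (1/3) * 17 * 5.3^2
= 0.333333 * 17 * 28.09
= 159.1767 kg*m^2


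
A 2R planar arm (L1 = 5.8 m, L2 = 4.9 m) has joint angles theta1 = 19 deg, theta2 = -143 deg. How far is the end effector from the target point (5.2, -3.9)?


End effector via forward kinematics:
x = L1*cos(t1) + L2*cos(t1+t2) = 2.744
y = L1*sin(t1) + L2*sin(t1+t2) = -2.174
Distance to target:
d = sqrt((5.2 - 2.744)^2 + (-3.9 - -2.174)^2)
= sqrt(6.0321 + 2.9791)
= 3.0019 m


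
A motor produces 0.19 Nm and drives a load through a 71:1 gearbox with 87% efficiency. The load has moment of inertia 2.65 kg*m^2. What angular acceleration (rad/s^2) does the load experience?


tau_out = tau_motor * N * eta
= 0.19 * 71 * 0.87 = 11.7363 Nm
alpha = tau_out / I = 11.7363 / 2.65
= 4.4288 rad/s^2


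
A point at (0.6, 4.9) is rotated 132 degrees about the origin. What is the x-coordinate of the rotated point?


x' = x*cos(theta) - y*sin(theta)
cos(132 deg) = -0.6691, sin(132 deg) = 0.7431
x' = 0.6 * -0.6691 - 4.9 * 0.7431
= -0.4015 - 3.6414
= -4.0429


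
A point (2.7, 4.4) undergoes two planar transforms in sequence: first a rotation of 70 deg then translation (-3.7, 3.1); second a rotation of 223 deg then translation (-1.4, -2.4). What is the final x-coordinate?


After transform 1:
x1 = cos(70)*2.7 - sin(70)*4.4 + -3.7 = -6.9112
y1 = sin(70)*2.7 + cos(70)*4.4 + 3.1 = 7.1421
After transform 2:
x2 = cos(223)*-6.9112 - sin(223)*7.1421 + -1.4
= 8.5254


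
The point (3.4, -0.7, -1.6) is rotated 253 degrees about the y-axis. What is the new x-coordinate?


Rotation about y-axis: x' = x*cos(theta) + z*sin(theta)
= 3.4 * -0.2924 + -1.6 * -0.9563
= 0.536


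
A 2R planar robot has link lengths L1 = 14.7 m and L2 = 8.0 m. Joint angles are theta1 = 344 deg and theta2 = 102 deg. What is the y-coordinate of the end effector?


Convert angles to radians: theta1 = 6.0039, theta2 = 1.7802
y = L1*sin(theta1) + L2*sin(theta1+theta2)
y = -4.0519 + 7.9805
y = 3.9286


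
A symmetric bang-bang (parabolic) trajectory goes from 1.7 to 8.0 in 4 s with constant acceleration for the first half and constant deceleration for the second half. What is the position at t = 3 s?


Symmetric rest-to-rest: each phase covers (pf-p0)/2 in time T/2. 0.5*a*(T/2)^2 = (pf-p0)/2 => a = 4*(pf-p0)/T^2
a = 4*(8.0-1.7)/4^2 = 1.575
t = 3 is in the deceleration phase (t > T/2).
p = pf - 0.5*a*(T-t)^2 = 8.0 - 0.5*1.575*1^2
= 7.2125


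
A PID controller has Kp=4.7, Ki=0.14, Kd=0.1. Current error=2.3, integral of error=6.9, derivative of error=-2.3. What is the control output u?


u = Kp*e + Ki*int(e) + Kd*de/dt
= 4.7*2.3 + 0.14*6.9 + 0.1*(-2.3)
= 10.81 + 0.966 + -0.23
= 11.546


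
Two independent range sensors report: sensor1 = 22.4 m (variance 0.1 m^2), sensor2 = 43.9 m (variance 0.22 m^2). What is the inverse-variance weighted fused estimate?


w1 = (1/var1) / (1/var1 + 1/var2)
   = 10.0 / (10.0 + 4.5455) = 0.6875
w2 = 1 - w1 = 0.3125
fused = w1*s1 + w2*s2 = 15.4 + 13.7188
= 29.1187 m


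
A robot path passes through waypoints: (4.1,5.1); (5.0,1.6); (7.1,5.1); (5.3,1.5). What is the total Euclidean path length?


Segment lengths:
  seg1 = sqrt((0.9)^2 + (-3.5)^2) = 3.6139
  seg2 = sqrt((2.1)^2 + (3.5)^2) = 4.0817
  seg3 = sqrt((-1.8)^2 + (-3.6)^2) = 4.0249
Total = 11.7205


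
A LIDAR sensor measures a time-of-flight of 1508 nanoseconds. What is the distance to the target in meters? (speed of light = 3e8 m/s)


tof = 1508 ns = 1.508e-06 s
dist = c * tof / 2
= 3e8 * 1.508e-06 / 2
= 226.2 m


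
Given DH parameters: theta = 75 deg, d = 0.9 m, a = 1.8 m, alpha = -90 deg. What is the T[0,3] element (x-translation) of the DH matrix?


T[0,3] = a * cos(theta)
= 1.8 * cos(75 deg)
= 1.8 * 0.2588
= 0.4659


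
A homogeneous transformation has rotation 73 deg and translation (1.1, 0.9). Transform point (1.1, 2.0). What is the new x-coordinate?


x' = cos(theta)*px - sin(theta)*py + tx
= 0.2924*1.1 - 0.9563*2.0 + 1.1
= -0.491


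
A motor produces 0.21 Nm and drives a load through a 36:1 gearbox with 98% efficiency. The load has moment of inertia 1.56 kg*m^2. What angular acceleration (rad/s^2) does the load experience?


tau_out = tau_motor * N * eta
= 0.21 * 36 * 0.98 = 7.4088 Nm
alpha = tau_out / I = 7.4088 / 1.56
= 4.7492 rad/s^2


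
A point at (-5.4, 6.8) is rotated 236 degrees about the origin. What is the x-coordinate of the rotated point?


x' = x*cos(theta) - y*sin(theta)
cos(236 deg) = -0.5592, sin(236 deg) = -0.829
x' = -5.4 * -0.5592 - 6.8 * -0.829
= 3.0196 - -5.6375
= 8.6571


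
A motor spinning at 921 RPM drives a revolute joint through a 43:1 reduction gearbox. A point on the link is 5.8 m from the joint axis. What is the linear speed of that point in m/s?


omega_motor = 921 * 2*pi/60 = 96.4469 rad/s
omega_joint = omega_motor / 43 = 2.243 rad/s
v = omega_joint * r = 2.243 * 5.8
= 13.0091 m/s


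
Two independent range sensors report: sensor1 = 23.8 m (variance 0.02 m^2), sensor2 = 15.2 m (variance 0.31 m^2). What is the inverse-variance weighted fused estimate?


w1 = (1/var1) / (1/var1 + 1/var2)
   = 50.0 / (50.0 + 3.2258) = 0.9394
w2 = 1 - w1 = 0.0606
fused = w1*s1 + w2*s2 = 22.3576 + 0.9212
= 23.2788 m


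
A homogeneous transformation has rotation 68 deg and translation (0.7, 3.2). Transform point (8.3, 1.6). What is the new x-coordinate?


x' = cos(theta)*px - sin(theta)*py + tx
= 0.3746*8.3 - 0.9272*1.6 + 0.7
= 2.3257


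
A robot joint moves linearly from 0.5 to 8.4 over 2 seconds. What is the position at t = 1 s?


s = t/T = 1/2 = 0.5
p(t) = p0 + (pf-p0)*s
= 0.5 + (8.4 - 0.5) * 0.5
= 4.45


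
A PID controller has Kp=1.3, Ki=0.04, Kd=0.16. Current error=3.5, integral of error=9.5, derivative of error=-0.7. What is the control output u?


u = Kp*e + Ki*int(e) + Kd*de/dt
= 1.3*3.5 + 0.04*9.5 + 0.16*(-0.7)
= 4.55 + 0.38 + -0.112
= 4.818


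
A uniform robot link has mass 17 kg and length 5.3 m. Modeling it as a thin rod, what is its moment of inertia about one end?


I = (1/3) * m * L^2
= (1/3) * 17 * 5.3^2
= 0.333333 * 17 * 28.09
= 159.1767 kg*m^2


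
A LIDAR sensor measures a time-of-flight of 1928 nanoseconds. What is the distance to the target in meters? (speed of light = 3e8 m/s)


tof = 1928 ns = 1.928e-06 s
dist = c * tof / 2
= 3e8 * 1.928e-06 / 2
= 289.2 m


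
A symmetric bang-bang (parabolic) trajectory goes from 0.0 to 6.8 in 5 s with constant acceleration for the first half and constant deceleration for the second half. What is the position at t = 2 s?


Symmetric rest-to-rest: each phase covers (pf-p0)/2 in time T/2. 0.5*a*(T/2)^2 = (pf-p0)/2 => a = 4*(pf-p0)/T^2
a = 4*(6.8-0.0)/5^2 = 1.088
t = 2 is in the acceleration phase (t <= T/2).
p = p0 + 0.5*a*t^2 = 0.0 + 0.5*1.088*2^2
= 2.176


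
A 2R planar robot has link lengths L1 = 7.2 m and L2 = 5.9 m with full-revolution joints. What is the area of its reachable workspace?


r_max = L1 + L2 = 13.1 m
r_min = |L1 - L2| = 1.3 m
Area = pi*(r_max^2 - r_min^2)
= pi*(171.61 - 1.69)
= pi * 169.92
= 533.8194 m^2


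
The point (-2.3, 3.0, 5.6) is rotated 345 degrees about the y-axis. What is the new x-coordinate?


Rotation about y-axis: x' = x*cos(theta) + z*sin(theta)
= -2.3 * 0.9659 + 5.6 * -0.2588
= -3.671


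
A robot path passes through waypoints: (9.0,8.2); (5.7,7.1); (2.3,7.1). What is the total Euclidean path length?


Segment lengths:
  seg1 = sqrt((-3.3)^2 + (-1.1)^2) = 3.4785
  seg2 = sqrt((-3.4)^2 + (0.0)^2) = 3.4
Total = 6.8785


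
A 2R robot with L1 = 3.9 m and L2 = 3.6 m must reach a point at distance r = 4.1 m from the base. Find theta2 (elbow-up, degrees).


cos(theta2) = (r^2 - L1^2 - L2^2) / (2*L1*L2)
cos(theta2) = (16.81 - 15.21 - 12.96) / 28.08
cos(theta2) = -0.404558
theta2 = 113.8635 degrees


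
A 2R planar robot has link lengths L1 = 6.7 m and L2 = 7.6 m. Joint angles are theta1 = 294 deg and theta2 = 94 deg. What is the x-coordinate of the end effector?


Convert angles to radians: theta1 = 5.1313, theta2 = 1.6406
x = L1*cos(theta1) + L2*cos(theta1+theta2)
x = 2.7251 + 6.7104
x = 9.4355


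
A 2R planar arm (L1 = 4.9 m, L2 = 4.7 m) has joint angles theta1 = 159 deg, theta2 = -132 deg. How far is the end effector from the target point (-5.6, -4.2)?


End effector via forward kinematics:
x = L1*cos(t1) + L2*cos(t1+t2) = -0.3868
y = L1*sin(t1) + L2*sin(t1+t2) = 3.8898
Distance to target:
d = sqrt((-5.6 - -0.3868)^2 + (-4.2 - 3.8898)^2)
= sqrt(27.1773 + 65.4442)
= 9.624 m


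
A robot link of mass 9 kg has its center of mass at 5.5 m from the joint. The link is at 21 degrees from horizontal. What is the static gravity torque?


tau = m*g*L*cos(angle)
= 9 * 9.81 * 5.5 * cos(21 deg)
= 9 * 9.81 * 5.5 * 0.9336
= 453.342 Nm


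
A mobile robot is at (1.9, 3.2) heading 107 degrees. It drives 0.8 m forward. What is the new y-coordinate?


y_new = y0 + d*sin(theta)
= 3.2 + 0.8*sin(107)
= 3.2 + 0.765
= 3.965


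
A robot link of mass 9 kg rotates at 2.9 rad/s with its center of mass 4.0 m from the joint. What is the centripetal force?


F = m * omega^2 * r
= 9 * 2.9^2 * 4.0
= 9 * 8.41 * 4.0
= 302.76 N


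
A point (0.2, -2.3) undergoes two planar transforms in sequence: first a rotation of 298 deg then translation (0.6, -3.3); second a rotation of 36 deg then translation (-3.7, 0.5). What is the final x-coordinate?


After transform 1:
x1 = cos(298)*0.2 - sin(298)*-2.3 + 0.6 = -1.3369
y1 = sin(298)*0.2 + cos(298)*-2.3 + -3.3 = -4.5564
After transform 2:
x2 = cos(36)*-1.3369 - sin(36)*-4.5564 + -3.7
= -2.1034


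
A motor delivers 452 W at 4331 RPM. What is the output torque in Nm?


omega = 4331 * 2*pi/60 = 453.5413 rad/s
tau = P / omega = 452 / 453.5413
= 0.9966 Nm


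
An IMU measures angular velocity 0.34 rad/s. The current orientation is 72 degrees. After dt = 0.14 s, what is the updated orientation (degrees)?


delta_theta = w * dt = 0.34 * 0.14 = 0.0476 rad
= 2.7273 deg
theta_new = 72 + 2.7273 = 74.7273 deg


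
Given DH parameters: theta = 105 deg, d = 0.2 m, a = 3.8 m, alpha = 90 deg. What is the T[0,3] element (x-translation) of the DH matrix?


T[0,3] = a * cos(theta)
= 3.8 * cos(105 deg)
= 3.8 * -0.2588
= -0.9835


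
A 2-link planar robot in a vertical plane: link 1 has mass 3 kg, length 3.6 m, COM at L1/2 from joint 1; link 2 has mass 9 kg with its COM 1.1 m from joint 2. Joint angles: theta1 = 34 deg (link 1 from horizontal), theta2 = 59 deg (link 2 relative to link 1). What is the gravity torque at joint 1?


Horizontal distance from joint 1 to link-1 COM:
  x_c1 = (L1/2)*cos(t1) = 1.8 * 0.829 = 1.4923 m
Horizontal distance from joint 1 to link-2 COM:
  x_c2 = L1*cos(t1) + Lc2*cos(t1+t2)
       = 3.6*0.829 + 1.1*-0.0523 = 2.927 m
tau1 = m1*g*x_c1 + m2*g*x_c2
     = 3*9.81*1.4923 + 9*9.81*2.927
     = 43.9174 + 258.4218
     = 302.3392 Nm


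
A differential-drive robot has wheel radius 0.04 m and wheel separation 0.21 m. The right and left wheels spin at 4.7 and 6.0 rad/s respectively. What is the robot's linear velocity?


vR = r*wR = 0.04*4.7 = 0.188 m/s
vL = r*wL = 0.04*6.0 = 0.24 m/s
v = (vR+vL)/2 = 0.214 m/s
omega = (vR-vL)/L = -0.2476 rad/s
linear velocity = 0.214 m/s


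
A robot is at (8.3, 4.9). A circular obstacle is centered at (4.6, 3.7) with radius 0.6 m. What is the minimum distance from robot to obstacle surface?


center_dist = sqrt((8.3-4.6)^2 + (4.9-3.7)^2)
= sqrt(13.69 + 1.44)
= 3.8897
min_dist = center_dist - radius = 3.8897 - 0.6 = 3.2897 m


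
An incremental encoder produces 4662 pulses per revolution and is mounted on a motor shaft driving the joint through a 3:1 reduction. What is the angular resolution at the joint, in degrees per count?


counts per rev = 4662
effective counts at joint = 4662 * 3 = 13986
resolution = 360 / 13986
= 0.0257 deg/count


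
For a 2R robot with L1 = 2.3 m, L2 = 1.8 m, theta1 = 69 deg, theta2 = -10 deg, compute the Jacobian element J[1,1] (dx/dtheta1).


J[1,1] = -L1*sin(t1) - L2*sin(t1+t2)
= -2.3*sin(69) - 1.8*sin(59)
= -3.6901


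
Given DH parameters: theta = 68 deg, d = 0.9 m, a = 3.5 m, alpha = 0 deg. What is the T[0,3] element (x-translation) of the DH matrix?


T[0,3] = a * cos(theta)
= 3.5 * cos(68 deg)
= 3.5 * 0.3746
= 1.3111


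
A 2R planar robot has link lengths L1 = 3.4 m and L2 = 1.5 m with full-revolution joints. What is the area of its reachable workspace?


r_max = L1 + L2 = 4.9 m
r_min = |L1 - L2| = 1.9 m
Area = pi*(r_max^2 - r_min^2)
= pi*(24.01 - 3.61)
= pi * 20.4
= 64.0885 m^2


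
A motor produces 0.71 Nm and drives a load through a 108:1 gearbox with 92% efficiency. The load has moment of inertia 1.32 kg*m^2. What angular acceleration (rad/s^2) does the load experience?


tau_out = tau_motor * N * eta
= 0.71 * 108 * 0.92 = 70.5456 Nm
alpha = tau_out / I = 70.5456 / 1.32
= 53.4436 rad/s^2


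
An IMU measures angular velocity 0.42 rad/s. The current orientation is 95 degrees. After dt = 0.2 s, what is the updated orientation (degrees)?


delta_theta = w * dt = 0.42 * 0.2 = 0.084 rad
= 4.8128 deg
theta_new = 95 + 4.8128 = 99.8128 deg


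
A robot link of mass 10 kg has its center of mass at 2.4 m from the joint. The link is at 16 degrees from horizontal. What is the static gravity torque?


tau = m*g*L*cos(angle)
= 10 * 9.81 * 2.4 * cos(16 deg)
= 10 * 9.81 * 2.4 * 0.9613
= 226.3195 Nm


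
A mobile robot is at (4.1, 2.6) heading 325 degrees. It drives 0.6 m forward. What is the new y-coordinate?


y_new = y0 + d*sin(theta)
= 2.6 + 0.6*sin(325)
= 2.6 + -0.3441
= 2.2559


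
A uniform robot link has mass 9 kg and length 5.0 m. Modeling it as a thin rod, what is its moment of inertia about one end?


I = (1/3) * m * L^2
= (1/3) * 9 * 5.0^2
= 0.333333 * 9 * 25.0
= 75.0 kg*m^2


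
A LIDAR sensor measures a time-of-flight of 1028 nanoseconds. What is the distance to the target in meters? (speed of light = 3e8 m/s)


tof = 1028 ns = 1.028e-06 s
dist = c * tof / 2
= 3e8 * 1.028e-06 / 2
= 154.2 m


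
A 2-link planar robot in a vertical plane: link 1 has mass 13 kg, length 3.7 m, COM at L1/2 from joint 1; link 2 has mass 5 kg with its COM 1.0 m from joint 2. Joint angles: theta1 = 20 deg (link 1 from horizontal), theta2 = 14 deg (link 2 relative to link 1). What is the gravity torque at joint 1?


Horizontal distance from joint 1 to link-1 COM:
  x_c1 = (L1/2)*cos(t1) = 1.85 * 0.9397 = 1.7384 m
Horizontal distance from joint 1 to link-2 COM:
  x_c2 = L1*cos(t1) + Lc2*cos(t1+t2)
       = 3.7*0.9397 + 1.0*0.829 = 4.3059 m
tau1 = m1*g*x_c1 + m2*g*x_c2
     = 13*9.81*1.7384 + 5*9.81*4.3059
     = 221.7021 + 211.2044
     = 432.9066 Nm


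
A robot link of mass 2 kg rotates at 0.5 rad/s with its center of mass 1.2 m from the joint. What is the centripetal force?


F = m * omega^2 * r
= 2 * 0.5^2 * 1.2
= 2 * 0.25 * 1.2
= 0.6 N


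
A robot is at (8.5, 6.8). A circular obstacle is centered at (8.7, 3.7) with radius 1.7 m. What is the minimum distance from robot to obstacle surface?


center_dist = sqrt((8.5-8.7)^2 + (6.8-3.7)^2)
= sqrt(0.04 + 9.61)
= 3.1064
min_dist = center_dist - radius = 3.1064 - 1.7 = 1.4064 m


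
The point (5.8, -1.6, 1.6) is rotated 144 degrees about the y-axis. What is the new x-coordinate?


Rotation about y-axis: x' = x*cos(theta) + z*sin(theta)
= 5.8 * -0.809 + 1.6 * 0.5878
= -3.7518


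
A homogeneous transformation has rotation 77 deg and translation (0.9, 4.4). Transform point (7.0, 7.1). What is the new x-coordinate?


x' = cos(theta)*px - sin(theta)*py + tx
= 0.225*7.0 - 0.9744*7.1 + 0.9
= -4.4434


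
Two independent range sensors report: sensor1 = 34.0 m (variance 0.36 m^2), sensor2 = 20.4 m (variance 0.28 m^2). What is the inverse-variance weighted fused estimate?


w1 = (1/var1) / (1/var1 + 1/var2)
   = 2.7778 / (2.7778 + 3.5714) = 0.4375
w2 = 1 - w1 = 0.5625
fused = w1*s1 + w2*s2 = 14.875 + 11.475
= 26.35 m


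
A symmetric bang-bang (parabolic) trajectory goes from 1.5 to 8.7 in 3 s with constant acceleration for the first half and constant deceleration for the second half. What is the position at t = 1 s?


Symmetric rest-to-rest: each phase covers (pf-p0)/2 in time T/2. 0.5*a*(T/2)^2 = (pf-p0)/2 => a = 4*(pf-p0)/T^2
a = 4*(8.7-1.5)/3^2 = 3.2
t = 1 is in the acceleration phase (t <= T/2).
p = p0 + 0.5*a*t^2 = 1.5 + 0.5*3.2*1^2
= 3.1


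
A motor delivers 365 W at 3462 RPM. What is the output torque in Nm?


omega = 3462 * 2*pi/60 = 362.5398 rad/s
tau = P / omega = 365 / 362.5398
= 1.0068 Nm


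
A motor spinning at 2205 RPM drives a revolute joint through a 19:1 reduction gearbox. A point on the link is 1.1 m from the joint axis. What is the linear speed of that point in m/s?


omega_motor = 2205 * 2*pi/60 = 230.9071 rad/s
omega_joint = omega_motor / 19 = 12.153 rad/s
v = omega_joint * r = 12.153 * 1.1
= 13.3683 m/s


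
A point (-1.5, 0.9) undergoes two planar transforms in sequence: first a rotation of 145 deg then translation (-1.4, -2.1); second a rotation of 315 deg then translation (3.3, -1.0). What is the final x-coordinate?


After transform 1:
x1 = cos(145)*-1.5 - sin(145)*0.9 + -1.4 = -0.6875
y1 = sin(145)*-1.5 + cos(145)*0.9 + -2.1 = -3.6976
After transform 2:
x2 = cos(315)*-0.6875 - sin(315)*-3.6976 + 3.3
= 0.1993


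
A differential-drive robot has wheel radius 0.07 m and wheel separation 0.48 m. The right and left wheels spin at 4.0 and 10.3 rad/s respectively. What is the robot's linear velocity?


vR = r*wR = 0.07*4.0 = 0.28 m/s
vL = r*wL = 0.07*10.3 = 0.721 m/s
v = (vR+vL)/2 = 0.5005 m/s
omega = (vR-vL)/L = -0.9188 rad/s
linear velocity = 0.5005 m/s


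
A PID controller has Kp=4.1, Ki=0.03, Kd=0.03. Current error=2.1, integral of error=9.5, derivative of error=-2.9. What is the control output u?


u = Kp*e + Ki*int(e) + Kd*de/dt
= 4.1*2.1 + 0.03*9.5 + 0.03*(-2.9)
= 8.61 + 0.285 + -0.087
= 8.808


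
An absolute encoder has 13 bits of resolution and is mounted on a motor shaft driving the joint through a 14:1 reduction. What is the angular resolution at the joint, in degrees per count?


counts = 2^13 = 8192
effective counts at joint = 8192 * 14 = 114688
resolution = 360 / 114688
= 0.0031 deg/count


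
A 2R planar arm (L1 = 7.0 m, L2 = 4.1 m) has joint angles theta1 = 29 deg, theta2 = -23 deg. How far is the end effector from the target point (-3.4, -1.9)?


End effector via forward kinematics:
x = L1*cos(t1) + L2*cos(t1+t2) = 10.1999
y = L1*sin(t1) + L2*sin(t1+t2) = 3.8222
Distance to target:
d = sqrt((-3.4 - 10.1999)^2 + (-1.9 - 3.8222)^2)
= sqrt(184.9567 + 32.744)
= 14.7547 m


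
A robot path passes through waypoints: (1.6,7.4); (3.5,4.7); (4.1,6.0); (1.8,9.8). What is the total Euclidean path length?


Segment lengths:
  seg1 = sqrt((1.9)^2 + (-2.7)^2) = 3.3015
  seg2 = sqrt((0.6)^2 + (1.3)^2) = 1.4318
  seg3 = sqrt((-2.3)^2 + (3.8)^2) = 4.4418
Total = 9.1751


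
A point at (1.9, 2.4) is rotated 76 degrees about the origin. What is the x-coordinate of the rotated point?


x' = x*cos(theta) - y*sin(theta)
cos(76 deg) = 0.2419, sin(76 deg) = 0.9703
x' = 1.9 * 0.2419 - 2.4 * 0.9703
= 0.4597 - 2.3287
= -1.8691


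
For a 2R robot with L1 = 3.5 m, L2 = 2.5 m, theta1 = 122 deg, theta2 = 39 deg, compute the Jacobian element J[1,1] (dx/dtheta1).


J[1,1] = -L1*sin(t1) - L2*sin(t1+t2)
= -3.5*sin(122) - 2.5*sin(161)
= -3.7821


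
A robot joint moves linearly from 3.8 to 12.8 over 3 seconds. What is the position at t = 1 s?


s = t/T = 1/3 = 0.3333
p(t) = p0 + (pf-p0)*s
= 3.8 + (12.8 - 3.8) * 0.3333
= 6.8


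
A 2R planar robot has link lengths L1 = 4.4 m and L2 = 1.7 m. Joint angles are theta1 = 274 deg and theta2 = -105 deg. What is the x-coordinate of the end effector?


Convert angles to radians: theta1 = 4.7822, theta2 = -1.8326
x = L1*cos(theta1) + L2*cos(theta1+theta2)
x = 0.3069 + -1.6688
x = -1.3618


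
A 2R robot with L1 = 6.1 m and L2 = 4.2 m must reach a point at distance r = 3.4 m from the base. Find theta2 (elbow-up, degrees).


cos(theta2) = (r^2 - L1^2 - L2^2) / (2*L1*L2)
cos(theta2) = (11.56 - 37.21 - 17.64) / 51.24
cos(theta2) = -0.844848
theta2 = 147.6556 degrees


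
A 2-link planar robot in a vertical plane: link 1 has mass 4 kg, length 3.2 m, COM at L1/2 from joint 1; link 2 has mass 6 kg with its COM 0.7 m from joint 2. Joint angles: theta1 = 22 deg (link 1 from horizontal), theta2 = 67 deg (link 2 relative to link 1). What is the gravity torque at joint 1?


Horizontal distance from joint 1 to link-1 COM:
  x_c1 = (L1/2)*cos(t1) = 1.6 * 0.9272 = 1.4835 m
Horizontal distance from joint 1 to link-2 COM:
  x_c2 = L1*cos(t1) + Lc2*cos(t1+t2)
       = 3.2*0.9272 + 0.7*0.0175 = 2.9792 m
tau1 = m1*g*x_c1 + m2*g*x_c2
     = 4*9.81*1.4835 + 6*9.81*2.9792
     = 58.2123 + 175.356
     = 233.5683 Nm


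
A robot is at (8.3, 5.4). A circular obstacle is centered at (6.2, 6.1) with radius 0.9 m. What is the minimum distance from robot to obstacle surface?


center_dist = sqrt((8.3-6.2)^2 + (5.4-6.1)^2)
= sqrt(4.41 + 0.49)
= 2.2136
min_dist = center_dist - radius = 2.2136 - 0.9 = 1.3136 m


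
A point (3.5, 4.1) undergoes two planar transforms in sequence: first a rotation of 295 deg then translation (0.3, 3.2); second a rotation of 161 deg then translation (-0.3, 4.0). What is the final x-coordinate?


After transform 1:
x1 = cos(295)*3.5 - sin(295)*4.1 + 0.3 = 5.495
y1 = sin(295)*3.5 + cos(295)*4.1 + 3.2 = 1.7607
After transform 2:
x2 = cos(161)*5.495 - sin(161)*1.7607 + -0.3
= -6.0689


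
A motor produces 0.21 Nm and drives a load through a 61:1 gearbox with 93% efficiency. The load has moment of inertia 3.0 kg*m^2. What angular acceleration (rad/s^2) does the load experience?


tau_out = tau_motor * N * eta
= 0.21 * 61 * 0.93 = 11.9133 Nm
alpha = tau_out / I = 11.9133 / 3.0
= 3.9711 rad/s^2


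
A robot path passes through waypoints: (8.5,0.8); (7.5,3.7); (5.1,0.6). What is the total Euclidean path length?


Segment lengths:
  seg1 = sqrt((-1.0)^2 + (2.9)^2) = 3.0676
  seg2 = sqrt((-2.4)^2 + (-3.1)^2) = 3.9205
Total = 6.988


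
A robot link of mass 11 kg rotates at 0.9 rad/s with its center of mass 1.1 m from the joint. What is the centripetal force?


F = m * omega^2 * r
= 11 * 0.9^2 * 1.1
= 11 * 0.81 * 1.1
= 9.801 N


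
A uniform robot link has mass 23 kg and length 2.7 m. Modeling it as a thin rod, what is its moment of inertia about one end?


I = (1/3) * m * L^2
= (1/3) * 23 * 2.7^2
= 0.333333 * 23 * 7.29
= 55.89 kg*m^2


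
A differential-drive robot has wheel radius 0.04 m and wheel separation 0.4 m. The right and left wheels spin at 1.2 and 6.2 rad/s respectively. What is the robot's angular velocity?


vR = r*wR = 0.04*1.2 = 0.048 m/s
vL = r*wL = 0.04*6.2 = 0.248 m/s
v = (vR+vL)/2 = 0.148 m/s
omega = (vR-vL)/L = -0.5 rad/s
angular velocity = -0.5 rad/s


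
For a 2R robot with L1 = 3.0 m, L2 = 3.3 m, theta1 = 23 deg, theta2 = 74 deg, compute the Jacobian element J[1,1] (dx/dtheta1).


J[1,1] = -L1*sin(t1) - L2*sin(t1+t2)
= -3.0*sin(23) - 3.3*sin(97)
= -4.4476


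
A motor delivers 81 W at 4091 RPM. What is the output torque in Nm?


omega = 4091 * 2*pi/60 = 428.4085 rad/s
tau = P / omega = 81 / 428.4085
= 0.1891 Nm


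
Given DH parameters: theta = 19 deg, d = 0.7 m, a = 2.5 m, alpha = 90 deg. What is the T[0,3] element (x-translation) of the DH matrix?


T[0,3] = a * cos(theta)
= 2.5 * cos(19 deg)
= 2.5 * 0.9455
= 2.3638


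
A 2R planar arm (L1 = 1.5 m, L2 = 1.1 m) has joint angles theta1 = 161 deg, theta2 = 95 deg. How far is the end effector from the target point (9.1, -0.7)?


End effector via forward kinematics:
x = L1*cos(t1) + L2*cos(t1+t2) = -1.6844
y = L1*sin(t1) + L2*sin(t1+t2) = -0.579
Distance to target:
d = sqrt((9.1 - -1.6844)^2 + (-0.7 - -0.579)^2)
= sqrt(116.3031 + 0.0146)
= 10.7851 m


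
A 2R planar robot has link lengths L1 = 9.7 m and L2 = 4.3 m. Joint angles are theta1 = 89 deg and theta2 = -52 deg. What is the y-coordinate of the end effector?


Convert angles to radians: theta1 = 1.5533, theta2 = -0.9076
y = L1*sin(theta1) + L2*sin(theta1+theta2)
y = 9.6985 + 2.5878
y = 12.2863


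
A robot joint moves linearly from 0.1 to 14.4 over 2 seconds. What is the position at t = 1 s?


s = t/T = 1/2 = 0.5
p(t) = p0 + (pf-p0)*s
= 0.1 + (14.4 - 0.1) * 0.5
= 7.25


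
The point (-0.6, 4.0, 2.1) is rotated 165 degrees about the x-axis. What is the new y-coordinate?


Rotation about x-axis: y' = y*cos(theta) - z*sin(theta)
= 4.0 * -0.9659 - 2.1 * 0.2588
= -4.4072


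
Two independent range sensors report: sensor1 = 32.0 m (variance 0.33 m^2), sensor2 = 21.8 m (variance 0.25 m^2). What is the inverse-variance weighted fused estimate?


w1 = (1/var1) / (1/var1 + 1/var2)
   = 3.0303 / (3.0303 + 4.0) = 0.431
w2 = 1 - w1 = 0.569
fused = w1*s1 + w2*s2 = 13.7931 + 12.4034
= 26.1966 m


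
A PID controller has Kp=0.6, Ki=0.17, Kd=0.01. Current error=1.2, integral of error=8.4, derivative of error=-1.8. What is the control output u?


u = Kp*e + Ki*int(e) + Kd*de/dt
= 0.6*1.2 + 0.17*8.4 + 0.01*(-1.8)
= 0.72 + 1.428 + -0.018
= 2.13


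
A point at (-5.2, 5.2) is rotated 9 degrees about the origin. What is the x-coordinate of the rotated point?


x' = x*cos(theta) - y*sin(theta)
cos(9 deg) = 0.9877, sin(9 deg) = 0.1564
x' = -5.2 * 0.9877 - 5.2 * 0.1564
= -5.136 - 0.8135
= -5.9494


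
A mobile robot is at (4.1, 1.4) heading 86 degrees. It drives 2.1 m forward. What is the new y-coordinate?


y_new = y0 + d*sin(theta)
= 1.4 + 2.1*sin(86)
= 1.4 + 2.0949
= 3.4949


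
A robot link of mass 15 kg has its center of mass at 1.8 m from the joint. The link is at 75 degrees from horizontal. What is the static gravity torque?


tau = m*g*L*cos(angle)
= 15 * 9.81 * 1.8 * cos(75 deg)
= 15 * 9.81 * 1.8 * 0.2588
= 68.5534 Nm


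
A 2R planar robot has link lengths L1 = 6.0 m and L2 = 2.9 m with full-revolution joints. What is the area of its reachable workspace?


r_max = L1 + L2 = 8.9 m
r_min = |L1 - L2| = 3.1 m
Area = pi*(r_max^2 - r_min^2)
= pi*(79.21 - 9.61)
= pi * 69.6
= 218.6548 m^2


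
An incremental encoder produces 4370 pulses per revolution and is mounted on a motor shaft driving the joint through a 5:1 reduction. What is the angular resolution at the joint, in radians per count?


counts per rev = 4370
effective counts at joint = 4370 * 5 = 21850
resolution = 2*pi / 21850
= 2.8756e-04 rad/count


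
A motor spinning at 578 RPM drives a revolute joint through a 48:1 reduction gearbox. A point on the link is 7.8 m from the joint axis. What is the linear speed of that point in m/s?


omega_motor = 578 * 2*pi/60 = 60.528 rad/s
omega_joint = omega_motor / 48 = 1.261 rad/s
v = omega_joint * r = 1.261 * 7.8
= 9.8358 m/s


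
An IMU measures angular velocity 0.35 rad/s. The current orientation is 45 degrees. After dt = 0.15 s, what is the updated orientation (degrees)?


delta_theta = w * dt = 0.35 * 0.15 = 0.0525 rad
= 3.008 deg
theta_new = 45 + 3.008 = 48.008 deg


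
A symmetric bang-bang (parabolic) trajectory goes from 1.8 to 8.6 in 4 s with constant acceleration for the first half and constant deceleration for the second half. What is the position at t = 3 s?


Symmetric rest-to-rest: each phase covers (pf-p0)/2 in time T/2. 0.5*a*(T/2)^2 = (pf-p0)/2 => a = 4*(pf-p0)/T^2
a = 4*(8.6-1.8)/4^2 = 1.7
t = 3 is in the deceleration phase (t > T/2).
p = pf - 0.5*a*(T-t)^2 = 8.6 - 0.5*1.7*1^2
= 7.75


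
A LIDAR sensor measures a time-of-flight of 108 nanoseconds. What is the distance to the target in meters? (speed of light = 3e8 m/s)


tof = 108 ns = 1.08e-07 s
dist = c * tof / 2
= 3e8 * 1.08e-07 / 2
= 16.2 m
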